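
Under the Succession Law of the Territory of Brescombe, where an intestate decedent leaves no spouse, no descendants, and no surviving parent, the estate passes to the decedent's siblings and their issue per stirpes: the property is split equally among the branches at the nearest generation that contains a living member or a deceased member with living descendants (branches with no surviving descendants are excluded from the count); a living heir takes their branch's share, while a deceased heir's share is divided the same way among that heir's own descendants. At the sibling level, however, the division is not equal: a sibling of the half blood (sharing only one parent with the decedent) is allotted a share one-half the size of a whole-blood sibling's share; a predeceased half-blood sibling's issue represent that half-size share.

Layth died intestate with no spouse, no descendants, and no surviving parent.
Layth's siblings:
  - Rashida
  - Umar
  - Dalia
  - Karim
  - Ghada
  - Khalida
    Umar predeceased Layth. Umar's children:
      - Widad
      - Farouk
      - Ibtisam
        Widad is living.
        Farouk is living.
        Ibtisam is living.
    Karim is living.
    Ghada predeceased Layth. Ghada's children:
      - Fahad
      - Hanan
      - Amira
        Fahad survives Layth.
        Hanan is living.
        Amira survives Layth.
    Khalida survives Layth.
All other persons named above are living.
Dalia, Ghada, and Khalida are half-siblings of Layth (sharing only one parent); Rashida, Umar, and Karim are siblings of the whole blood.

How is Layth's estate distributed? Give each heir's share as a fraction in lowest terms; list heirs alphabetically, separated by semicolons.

Amira 1/27; Dalia 1/9; Fahad 1/27; Farouk 2/27; Hanan 1/27; Ibtisam 2/27; Karim 2/9; Khalida 1/9; Rashida 2/9; Widad 2/27

No spouse, descendants, or parent survives, so the estate passes to Layth's siblings per stirpes.
Half-blood siblings count for one-half the weight of whole-blood siblings at the initial division.
Dividing 1 in proportion to weights (total weight 9/2): Rashida (weight 1) → 2/9; Umar (weight 1) → 2/9; Dalia (weight 1/2) → 1/9; Karim (weight 1) → 2/9; Ghada (weight 1/2) → 1/9; Khalida (weight 1/2) → 1/9.
Rashida is living and takes 2/9.
Umar predeceased; the 2/9 allotted to Umar's branch passes to Umar's issue by representation.
The 2/9 is divided into 3 equal shares of 2/27 among Widad, Farouk, Ibtisam.
Widad is living and takes 2/27.
Farouk is living and takes 2/27.
Ibtisam is living and takes 2/27.
Dalia is living and takes 1/9.
Karim is living and takes 2/9.
Ghada predeceased; the 1/9 allotted to Ghada's branch passes to Ghada's issue by representation.
The 1/9 is divided into 3 equal shares of 1/27 among Fahad, Hanan, Amira.
Fahad is living and takes 1/27.
Hanan is living and takes 1/27.
Amira is living and takes 1/27.
Khalida is living and takes 1/9.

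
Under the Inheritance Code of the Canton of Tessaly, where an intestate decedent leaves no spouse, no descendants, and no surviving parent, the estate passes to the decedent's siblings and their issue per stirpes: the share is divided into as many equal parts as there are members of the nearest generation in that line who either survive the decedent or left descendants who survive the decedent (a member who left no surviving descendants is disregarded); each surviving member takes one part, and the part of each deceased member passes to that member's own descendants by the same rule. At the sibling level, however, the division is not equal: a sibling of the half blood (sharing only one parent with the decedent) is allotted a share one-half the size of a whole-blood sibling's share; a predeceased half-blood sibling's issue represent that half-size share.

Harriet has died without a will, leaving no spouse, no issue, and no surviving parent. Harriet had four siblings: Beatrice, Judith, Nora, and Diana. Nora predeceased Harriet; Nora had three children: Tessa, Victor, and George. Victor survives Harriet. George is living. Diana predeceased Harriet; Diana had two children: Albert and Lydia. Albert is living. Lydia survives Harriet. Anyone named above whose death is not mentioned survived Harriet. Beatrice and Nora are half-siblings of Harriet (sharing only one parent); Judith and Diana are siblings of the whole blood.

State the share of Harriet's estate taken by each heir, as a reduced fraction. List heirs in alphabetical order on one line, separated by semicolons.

No spouse, descendants, or parent survives, so the estate passes to Harriet's siblings per stirpes.
Half-blood siblings count for one-half the weight of whole-blood siblings at the initial division.
Dividing 1 in proportion to weights (total weight 3): Beatrice (weight 1/2) → 1/6; Judith (weight 1) → 1/3; Nora (weight 1/2) → 1/6; Diana (weight 1) → 1/3.
Beatrice is living and takes 1/6.
Judith is living and takes 1/3.
Nora predeceased; the 1/6 allotted to Nora's branch passes to Nora's issue by representation.
The 1/6 is divided into 3 equal shares of 1/18 among Tessa, Victor, George.
Tessa is living and takes 1/18.
Victor is living and takes 1/18.
George is living and takes 1/18.
Diana predeceased; the 1/3 allotted to Diana's branch passes to Diana's issue by representation.
The 1/3 is divided into 2 equal shares of 1/6 among Albert, Lydia.
Albert is living and takes 1/6.
Lydia is living and takes 1/6.

Albert 1/6; Beatrice 1/6; George 1/18; Judith 1/3; Lydia 1/6; Tessa 1/18; Victor 1/18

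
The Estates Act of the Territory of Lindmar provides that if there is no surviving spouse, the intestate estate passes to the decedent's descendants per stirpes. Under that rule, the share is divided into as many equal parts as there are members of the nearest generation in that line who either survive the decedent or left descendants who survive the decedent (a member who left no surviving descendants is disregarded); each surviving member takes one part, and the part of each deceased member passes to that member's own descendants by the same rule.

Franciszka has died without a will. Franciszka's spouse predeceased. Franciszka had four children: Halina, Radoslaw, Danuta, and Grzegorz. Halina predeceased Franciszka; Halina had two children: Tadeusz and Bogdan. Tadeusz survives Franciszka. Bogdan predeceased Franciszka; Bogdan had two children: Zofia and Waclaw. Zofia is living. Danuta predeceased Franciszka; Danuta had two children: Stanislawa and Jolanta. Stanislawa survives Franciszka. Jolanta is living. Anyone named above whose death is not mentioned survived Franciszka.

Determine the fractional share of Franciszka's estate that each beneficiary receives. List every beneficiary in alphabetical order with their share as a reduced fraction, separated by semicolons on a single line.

There is no surviving spouse, so the entire estate passes to Franciszka's descendants per stirpes.
The estate is divided into 4 equal shares of 1/4 among Halina, Radoslaw, Danuta, Grzegorz.
Halina predeceased; the 1/4 allotted to Halina's branch passes to Halina's issue by representation.
The 1/4 is divided into 2 equal shares of 1/8 among Tadeusz, Bogdan.
Tadeusz is living and takes 1/8.
Bogdan predeceased; the 1/8 allotted to Bogdan's branch passes to Bogdan's issue by representation.
The 1/8 is divided into 2 equal shares of 1/16 among Zofia, Waclaw.
Zofia is living and takes 1/16.
Waclaw is living and takes 1/16.
Radoslaw is living and takes 1/4.
Danuta predeceased; the 1/4 allotted to Danuta's branch passes to Danuta's issue by representation.
The 1/4 is divided into 2 equal shares of 1/8 among Stanislawa, Jolanta.
Stanislawa is living and takes 1/8.
Jolanta is living and takes 1/8.
Grzegorz is living and takes 1/4.

Grzegorz 1/4; Jolanta 1/8; Radoslaw 1/4; Stanislawa 1/8; Tadeusz 1/8; Waclaw 1/16; Zofia 1/16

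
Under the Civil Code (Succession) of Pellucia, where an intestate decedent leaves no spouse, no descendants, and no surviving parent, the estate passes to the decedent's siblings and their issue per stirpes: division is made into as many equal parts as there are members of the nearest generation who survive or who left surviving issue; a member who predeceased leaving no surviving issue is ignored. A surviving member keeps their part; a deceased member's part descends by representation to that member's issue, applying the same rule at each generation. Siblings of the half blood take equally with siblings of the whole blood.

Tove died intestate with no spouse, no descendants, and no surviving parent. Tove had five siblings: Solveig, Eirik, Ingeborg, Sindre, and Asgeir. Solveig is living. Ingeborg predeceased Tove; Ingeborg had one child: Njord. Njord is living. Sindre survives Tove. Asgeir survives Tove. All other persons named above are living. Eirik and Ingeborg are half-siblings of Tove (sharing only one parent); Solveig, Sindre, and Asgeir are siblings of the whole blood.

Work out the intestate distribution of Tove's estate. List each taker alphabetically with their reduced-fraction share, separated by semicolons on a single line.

Asgeir 1/5; Eirik 1/5; Njord 1/5; Sindre 1/5; Solveig 1/5

No spouse, descendants, or parent survives, so the estate passes to Tove's siblings per stirpes.
Half-blood and whole-blood siblings take equally under the stated rule.
The estate is divided into 5 equal shares of 1/5 among Solveig, Eirik, Ingeborg, Sindre, Asgeir.
Solveig is living and takes 1/5.
Eirik is living and takes 1/5.
Ingeborg predeceased; the 1/5 allotted to Ingeborg's branch passes to Ingeborg's issue by representation.
Njord is the sole taker at this level and receives the full 1/5.
Sindre is living and takes 1/5.
Asgeir is living and takes 1/5.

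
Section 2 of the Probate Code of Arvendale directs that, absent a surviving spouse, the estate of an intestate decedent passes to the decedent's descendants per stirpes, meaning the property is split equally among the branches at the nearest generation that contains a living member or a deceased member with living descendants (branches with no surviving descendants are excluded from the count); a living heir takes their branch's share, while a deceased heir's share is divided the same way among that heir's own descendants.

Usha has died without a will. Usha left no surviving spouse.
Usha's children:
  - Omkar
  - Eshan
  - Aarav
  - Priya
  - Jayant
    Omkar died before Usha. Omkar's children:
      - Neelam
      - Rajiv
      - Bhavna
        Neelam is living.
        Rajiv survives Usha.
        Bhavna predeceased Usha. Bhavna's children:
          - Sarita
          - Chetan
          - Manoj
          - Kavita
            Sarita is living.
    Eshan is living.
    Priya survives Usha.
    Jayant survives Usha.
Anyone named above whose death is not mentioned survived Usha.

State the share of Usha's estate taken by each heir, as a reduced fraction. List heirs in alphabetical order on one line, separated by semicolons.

There is no surviving spouse, so the entire estate passes to Usha's descendants per stirpes.
The estate is divided into 5 equal shares of 1/5 among Omkar, Eshan, Aarav, Priya, Jayant.
Omkar predeceased; the 1/5 allotted to Omkar's branch passes to Omkar's issue by representation.
The 1/5 is divided into 3 equal shares of 1/15 among Neelam, Rajiv, Bhavna.
Neelam is living and takes 1/15.
Rajiv is living and takes 1/15.
Bhavna predeceased; the 1/15 allotted to Bhavna's branch passes to Bhavna's issue by representation.
The 1/15 is divided into 4 equal shares of 1/60 among Sarita, Chetan, Manoj, Kavita.
Sarita is living and takes 1/60.
Chetan is living and takes 1/60.
Manoj is living and takes 1/60.
Kavita is living and takes 1/60.
Eshan is living and takes 1/5.
Aarav is living and takes 1/5.
Priya is living and takes 1/5.
Jayant is living and takes 1/5.

Aarav 1/5; Chetan 1/60; Eshan 1/5; Jayant 1/5; Kavita 1/60; Manoj 1/60; Neelam 1/15; Priya 1/5; Rajiv 1/15; Sarita 1/60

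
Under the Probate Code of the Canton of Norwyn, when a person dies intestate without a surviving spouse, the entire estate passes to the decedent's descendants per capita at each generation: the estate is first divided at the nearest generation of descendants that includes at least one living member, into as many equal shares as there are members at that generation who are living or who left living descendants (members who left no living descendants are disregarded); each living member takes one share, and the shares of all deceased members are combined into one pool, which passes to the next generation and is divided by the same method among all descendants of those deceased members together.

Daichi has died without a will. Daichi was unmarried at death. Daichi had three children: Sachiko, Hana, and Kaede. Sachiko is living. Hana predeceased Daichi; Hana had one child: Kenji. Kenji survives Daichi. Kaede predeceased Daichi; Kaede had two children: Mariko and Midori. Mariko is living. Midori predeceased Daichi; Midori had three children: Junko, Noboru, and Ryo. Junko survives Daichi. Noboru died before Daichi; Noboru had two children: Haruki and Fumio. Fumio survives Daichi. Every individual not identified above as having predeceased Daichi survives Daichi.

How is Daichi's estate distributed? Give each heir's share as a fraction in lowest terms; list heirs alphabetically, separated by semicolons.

There is no surviving spouse, so the entire estate passes to Daichi's descendants per capita at each generation.
At generation 1 (Sachiko, Hana, Kaede) there are 3 shares of (1)/3 = 1/3 each.
Living: Sachiko — each takes 1/3.
Deceased: Hana and Kaede. Their combined 2/3 is pooled and carried to generation 2.
At generation 2 (Kenji, Mariko, Midori) there are 3 shares of (2/3)/3 = 2/9 each.
Living: Kenji and Mariko — each takes 2/9.
Deceased: Midori. That 2/9 share is carried to generation 3.
At generation 3 (Junko, Noboru, Ryo) there are 3 shares of (2/9)/3 = 2/27 each.
Living: Junko and Ryo — each takes 2/27.
Deceased: Noboru. That 2/27 share is carried to generation 4.
At generation 4 (Haruki, Fumio) there are 2 shares of (2/27)/2 = 1/27 each.
Living: Haruki and Fumio — each takes 1/27.

Fumio 1/27; Haruki 1/27; Junko 2/27; Kenji 2/9; Mariko 2/9; Ryo 2/27; Sachiko 1/3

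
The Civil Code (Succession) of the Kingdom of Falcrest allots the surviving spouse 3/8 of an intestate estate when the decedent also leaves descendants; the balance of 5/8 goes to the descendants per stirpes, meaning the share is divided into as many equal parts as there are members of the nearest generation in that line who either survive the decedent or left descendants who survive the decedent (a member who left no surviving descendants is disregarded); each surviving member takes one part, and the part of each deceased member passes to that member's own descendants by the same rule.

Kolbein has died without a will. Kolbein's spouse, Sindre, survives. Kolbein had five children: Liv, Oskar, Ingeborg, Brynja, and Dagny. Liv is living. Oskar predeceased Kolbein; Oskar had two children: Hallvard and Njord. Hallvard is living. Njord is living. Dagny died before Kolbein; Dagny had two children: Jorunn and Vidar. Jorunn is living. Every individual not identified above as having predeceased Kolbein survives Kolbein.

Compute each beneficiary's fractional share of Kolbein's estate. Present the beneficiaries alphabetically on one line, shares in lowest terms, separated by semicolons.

Brynja 1/8; Hallvard 1/16; Ingeborg 1/8; Jorunn 1/16; Liv 1/8; Njord 1/16; Sindre 3/8; Vidar 1/16

Sindre, as surviving spouse, takes 3/8.
The remaining 5/8 passes to Kolbein's descendants per stirpes.
The 5/8 is divided into 5 equal shares of 1/8 among Liv, Oskar, Ingeborg, Brynja, Dagny.
Liv is living and takes 1/8.
Oskar predeceased; the 1/8 allotted to Oskar's branch passes to Oskar's issue by representation.
The 1/8 is divided into 2 equal shares of 1/16 among Hallvard, Njord.
Hallvard is living and takes 1/16.
Njord is living and takes 1/16.
Ingeborg is living and takes 1/8.
Brynja is living and takes 1/8.
Dagny predeceased; the 1/8 allotted to Dagny's branch passes to Dagny's issue by representation.
The 1/8 is divided into 2 equal shares of 1/16 among Jorunn, Vidar.
Jorunn is living and takes 1/16.
Vidar is living and takes 1/16.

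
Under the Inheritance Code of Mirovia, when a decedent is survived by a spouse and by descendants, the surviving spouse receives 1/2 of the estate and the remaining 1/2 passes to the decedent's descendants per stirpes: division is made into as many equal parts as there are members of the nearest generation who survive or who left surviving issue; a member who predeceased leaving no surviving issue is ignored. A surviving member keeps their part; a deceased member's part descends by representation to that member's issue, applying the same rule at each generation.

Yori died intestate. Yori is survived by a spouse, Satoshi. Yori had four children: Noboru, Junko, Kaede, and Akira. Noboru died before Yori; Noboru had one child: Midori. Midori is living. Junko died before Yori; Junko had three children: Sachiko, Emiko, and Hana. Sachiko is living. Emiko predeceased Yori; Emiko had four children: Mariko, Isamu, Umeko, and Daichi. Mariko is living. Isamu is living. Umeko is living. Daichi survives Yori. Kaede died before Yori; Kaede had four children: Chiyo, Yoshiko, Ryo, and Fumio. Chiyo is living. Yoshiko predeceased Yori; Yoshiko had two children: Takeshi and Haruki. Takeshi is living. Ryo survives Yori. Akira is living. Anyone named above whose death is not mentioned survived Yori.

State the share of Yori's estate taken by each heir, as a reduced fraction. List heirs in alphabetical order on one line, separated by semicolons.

Akira 1/8; Chiyo 1/32; Daichi 1/96; Fumio 1/32; Hana 1/24; Haruki 1/64; Isamu 1/96; Mariko 1/96; Midori 1/8; Ryo 1/32; Sachiko 1/24; Satoshi 1/2; Takeshi 1/64; Umeko 1/96

Satoshi, as surviving spouse, takes 1/2.
The remaining 1/2 passes to Yori's descendants per stirpes.
The 1/2 is divided into 4 equal shares of 1/8 among Noboru, Junko, Kaede, Akira.
Noboru predeceased; the 1/8 allotted to Noboru's branch passes to Noboru's issue by representation.
Midori is the sole taker at this level and receives the full 1/8.
Junko predeceased; the 1/8 allotted to Junko's branch passes to Junko's issue by representation.
The 1/8 is divided into 3 equal shares of 1/24 among Sachiko, Emiko, Hana.
Sachiko is living and takes 1/24.
Emiko predeceased; the 1/24 allotted to Emiko's branch passes to Emiko's issue by representation.
The 1/24 is divided into 4 equal shares of 1/96 among Mariko, Isamu, Umeko, Daichi.
Mariko is living and takes 1/96.
Isamu is living and takes 1/96.
Umeko is living and takes 1/96.
Daichi is living and takes 1/96.
Hana is living and takes 1/24.
Kaede predeceased; the 1/8 allotted to Kaede's branch passes to Kaede's issue by representation.
The 1/8 is divided into 4 equal shares of 1/32 among Chiyo, Yoshiko, Ryo, Fumio.
Chiyo is living and takes 1/32.
Yoshiko predeceased; the 1/32 allotted to Yoshiko's branch passes to Yoshiko's issue by representation.
The 1/32 is divided into 2 equal shares of 1/64 among Takeshi, Haruki.
Takeshi is living and takes 1/64.
Haruki is living and takes 1/64.
Ryo is living and takes 1/32.
Fumio is living and takes 1/32.
Akira is living and takes 1/8.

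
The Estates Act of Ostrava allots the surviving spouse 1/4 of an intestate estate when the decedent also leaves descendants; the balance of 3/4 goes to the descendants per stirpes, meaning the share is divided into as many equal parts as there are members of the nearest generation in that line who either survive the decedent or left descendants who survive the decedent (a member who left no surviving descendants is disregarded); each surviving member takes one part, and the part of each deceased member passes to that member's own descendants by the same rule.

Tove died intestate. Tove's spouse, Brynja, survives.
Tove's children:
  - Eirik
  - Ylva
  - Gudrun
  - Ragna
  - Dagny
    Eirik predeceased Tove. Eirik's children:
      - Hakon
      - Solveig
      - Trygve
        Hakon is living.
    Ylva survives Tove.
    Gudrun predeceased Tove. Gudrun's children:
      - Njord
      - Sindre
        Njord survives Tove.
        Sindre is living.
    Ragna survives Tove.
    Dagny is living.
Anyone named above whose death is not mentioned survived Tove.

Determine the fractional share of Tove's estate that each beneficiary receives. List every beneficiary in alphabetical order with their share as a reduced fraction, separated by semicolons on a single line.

Brynja 1/4; Dagny 3/20; Hakon 1/20; Njord 3/40; Ragna 3/20; Sindre 3/40; Solveig 1/20; Trygve 1/20; Ylva 3/20

Brynja, as surviving spouse, takes 1/4.
The remaining 3/4 passes to Tove's descendants per stirpes.
The 3/4 is divided into 5 equal shares of 3/20 among Eirik, Ylva, Gudrun, Ragna, Dagny.
Eirik predeceased; the 3/20 allotted to Eirik's branch passes to Eirik's issue by representation.
The 3/20 is divided into 3 equal shares of 1/20 among Hakon, Solveig, Trygve.
Hakon is living and takes 1/20.
Solveig is living and takes 1/20.
Trygve is living and takes 1/20.
Ylva is living and takes 3/20.
Gudrun predeceased; the 3/20 allotted to Gudrun's branch passes to Gudrun's issue by representation.
The 3/20 is divided into 2 equal shares of 3/40 among Njord, Sindre.
Njord is living and takes 3/40.
Sindre is living and takes 3/40.
Ragna is living and takes 3/20.
Dagny is living and takes 3/20.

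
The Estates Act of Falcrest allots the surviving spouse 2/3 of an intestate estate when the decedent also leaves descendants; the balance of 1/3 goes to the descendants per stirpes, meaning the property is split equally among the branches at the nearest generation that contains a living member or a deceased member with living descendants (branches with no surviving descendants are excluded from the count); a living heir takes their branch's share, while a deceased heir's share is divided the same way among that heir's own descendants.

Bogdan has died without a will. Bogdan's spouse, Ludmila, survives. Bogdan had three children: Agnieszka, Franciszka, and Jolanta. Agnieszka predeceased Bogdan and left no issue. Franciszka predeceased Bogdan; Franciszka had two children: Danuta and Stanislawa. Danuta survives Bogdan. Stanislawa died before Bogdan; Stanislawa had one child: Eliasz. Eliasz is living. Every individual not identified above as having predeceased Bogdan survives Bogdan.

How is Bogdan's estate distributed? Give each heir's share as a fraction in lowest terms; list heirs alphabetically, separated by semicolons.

Danuta 1/12; Eliasz 1/12; Jolanta 1/6; Ludmila 2/3

Ludmila, as surviving spouse, takes 2/3.
The remaining 1/3 passes to Bogdan's descendants per stirpes.
Agnieszka left no surviving issue, so that branch lapses and is disregarded.
The 1/3 is divided into 2 equal shares of 1/6 among Franciszka, Jolanta.
Franciszka predeceased; the 1/6 allotted to Franciszka's branch passes to Franciszka's issue by representation.
The 1/6 is divided into 2 equal shares of 1/12 among Danuta, Stanislawa.
Danuta is living and takes 1/12.
Stanislawa predeceased; the 1/12 allotted to Stanislawa's branch passes to Stanislawa's issue by representation.
Eliasz is the sole taker at this level and receives the full 1/12.
Jolanta is living and takes 1/6.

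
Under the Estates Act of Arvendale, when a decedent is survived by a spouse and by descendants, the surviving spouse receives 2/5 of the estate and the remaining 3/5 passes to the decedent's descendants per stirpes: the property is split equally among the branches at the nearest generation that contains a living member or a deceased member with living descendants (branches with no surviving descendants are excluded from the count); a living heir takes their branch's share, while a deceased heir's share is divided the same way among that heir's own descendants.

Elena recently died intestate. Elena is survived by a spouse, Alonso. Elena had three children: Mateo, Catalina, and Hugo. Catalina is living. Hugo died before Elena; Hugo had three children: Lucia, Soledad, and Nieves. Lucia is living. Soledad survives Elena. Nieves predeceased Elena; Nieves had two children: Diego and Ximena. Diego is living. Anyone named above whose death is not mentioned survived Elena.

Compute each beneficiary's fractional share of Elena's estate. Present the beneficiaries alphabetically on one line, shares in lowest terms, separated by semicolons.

Alonso 2/5; Catalina 1/5; Diego 1/30; Lucia 1/15; Mateo 1/5; Soledad 1/15; Ximena 1/30

Alonso, as surviving spouse, takes 2/5.
The remaining 3/5 passes to Elena's descendants per stirpes.
The 3/5 is divided into 3 equal shares of 1/5 among Mateo, Catalina, Hugo.
Mateo is living and takes 1/5.
Catalina is living and takes 1/5.
Hugo predeceased; the 1/5 allotted to Hugo's branch passes to Hugo's issue by representation.
The 1/5 is divided into 3 equal shares of 1/15 among Lucia, Soledad, Nieves.
Lucia is living and takes 1/15.
Soledad is living and takes 1/15.
Nieves predeceased; the 1/15 allotted to Nieves's branch passes to Nieves's issue by representation.
The 1/15 is divided into 2 equal shares of 1/30 among Diego, Ximena.
Diego is living and takes 1/30.
Ximena is living and takes 1/30.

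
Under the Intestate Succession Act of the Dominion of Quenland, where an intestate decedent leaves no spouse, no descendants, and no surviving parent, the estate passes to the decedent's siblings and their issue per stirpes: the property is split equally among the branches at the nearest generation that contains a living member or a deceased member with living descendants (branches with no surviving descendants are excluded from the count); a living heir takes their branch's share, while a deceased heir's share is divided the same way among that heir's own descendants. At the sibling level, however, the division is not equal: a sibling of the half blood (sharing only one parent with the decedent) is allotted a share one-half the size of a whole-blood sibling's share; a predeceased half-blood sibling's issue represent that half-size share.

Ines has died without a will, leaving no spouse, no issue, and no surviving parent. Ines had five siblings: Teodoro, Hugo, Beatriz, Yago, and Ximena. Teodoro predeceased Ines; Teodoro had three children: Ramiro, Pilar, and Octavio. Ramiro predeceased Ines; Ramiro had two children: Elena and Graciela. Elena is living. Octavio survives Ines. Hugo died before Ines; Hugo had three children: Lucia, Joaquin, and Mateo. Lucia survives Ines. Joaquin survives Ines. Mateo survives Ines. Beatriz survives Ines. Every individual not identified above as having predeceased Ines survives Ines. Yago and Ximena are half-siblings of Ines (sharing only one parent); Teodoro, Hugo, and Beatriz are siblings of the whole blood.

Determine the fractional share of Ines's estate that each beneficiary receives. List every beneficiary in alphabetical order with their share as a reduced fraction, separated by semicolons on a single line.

No spouse, descendants, or parent survives, so the estate passes to Ines's siblings per stirpes.
Half-blood siblings count for one-half the weight of whole-blood siblings at the initial division.
Dividing 1 in proportion to weights (total weight 4): Teodoro (weight 1) → 1/4; Hugo (weight 1) → 1/4; Beatriz (weight 1) → 1/4; Yago (weight 1/2) → 1/8; Ximena (weight 1/2) → 1/8.
Teodoro predeceased; the 1/4 allotted to Teodoro's branch passes to Teodoro's issue by representation.
The 1/4 is divided into 3 equal shares of 1/12 among Ramiro, Pilar, Octavio.
Ramiro predeceased; the 1/12 allotted to Ramiro's branch passes to Ramiro's issue by representation.
The 1/12 is divided into 2 equal shares of 1/24 among Elena, Graciela.
Elena is living and takes 1/24.
Graciela is living and takes 1/24.
Pilar is living and takes 1/12.
Octavio is living and takes 1/12.
Hugo predeceased; the 1/4 allotted to Hugo's branch passes to Hugo's issue by representation.
The 1/4 is divided into 3 equal shares of 1/12 among Lucia, Joaquin, Mateo.
Lucia is living and takes 1/12.
Joaquin is living and takes 1/12.
Mateo is living and takes 1/12.
Beatriz is living and takes 1/4.
Yago is living and takes 1/8.
Ximena is living and takes 1/8.

Beatriz 1/4; Elena 1/24; Graciela 1/24; Joaquin 1/12; Lucia 1/12; Mateo 1/12; Octavio 1/12; Pilar 1/12; Ximena 1/8; Yago 1/8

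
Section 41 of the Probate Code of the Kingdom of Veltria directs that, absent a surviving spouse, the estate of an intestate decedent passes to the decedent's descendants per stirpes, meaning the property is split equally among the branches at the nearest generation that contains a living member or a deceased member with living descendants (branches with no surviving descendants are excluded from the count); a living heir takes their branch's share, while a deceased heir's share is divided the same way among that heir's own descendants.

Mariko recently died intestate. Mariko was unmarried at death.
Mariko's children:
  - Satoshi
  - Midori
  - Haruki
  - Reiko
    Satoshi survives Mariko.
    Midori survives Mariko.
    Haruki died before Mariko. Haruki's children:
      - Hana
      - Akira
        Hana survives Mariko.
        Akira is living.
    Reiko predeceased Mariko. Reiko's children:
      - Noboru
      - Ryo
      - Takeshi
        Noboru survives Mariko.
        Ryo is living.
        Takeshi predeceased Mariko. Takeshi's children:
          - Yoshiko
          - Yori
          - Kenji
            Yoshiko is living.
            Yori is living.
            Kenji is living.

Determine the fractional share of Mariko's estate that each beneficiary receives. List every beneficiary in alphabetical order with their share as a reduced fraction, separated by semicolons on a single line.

Akira 1/8; Hana 1/8; Kenji 1/36; Midori 1/4; Noboru 1/12; Ryo 1/12; Satoshi 1/4; Yori 1/36; Yoshiko 1/36

There is no surviving spouse, so the entire estate passes to Mariko's descendants per stirpes.
The estate is divided into 4 equal shares of 1/4 among Satoshi, Midori, Haruki, Reiko.
Satoshi is living and takes 1/4.
Midori is living and takes 1/4.
Haruki predeceased; the 1/4 allotted to Haruki's branch passes to Haruki's issue by representation.
The 1/4 is divided into 2 equal shares of 1/8 among Hana, Akira.
Hana is living and takes 1/8.
Akira is living and takes 1/8.
Reiko predeceased; the 1/4 allotted to Reiko's branch passes to Reiko's issue by representation.
The 1/4 is divided into 3 equal shares of 1/12 among Noboru, Ryo, Takeshi.
Noboru is living and takes 1/12.
Ryo is living and takes 1/12.
Takeshi predeceased; the 1/12 allotted to Takeshi's branch passes to Takeshi's issue by representation.
The 1/12 is divided into 3 equal shares of 1/36 among Yoshiko, Yori, Kenji.
Yoshiko is living and takes 1/36.
Yori is living and takes 1/36.
Kenji is living and takes 1/36.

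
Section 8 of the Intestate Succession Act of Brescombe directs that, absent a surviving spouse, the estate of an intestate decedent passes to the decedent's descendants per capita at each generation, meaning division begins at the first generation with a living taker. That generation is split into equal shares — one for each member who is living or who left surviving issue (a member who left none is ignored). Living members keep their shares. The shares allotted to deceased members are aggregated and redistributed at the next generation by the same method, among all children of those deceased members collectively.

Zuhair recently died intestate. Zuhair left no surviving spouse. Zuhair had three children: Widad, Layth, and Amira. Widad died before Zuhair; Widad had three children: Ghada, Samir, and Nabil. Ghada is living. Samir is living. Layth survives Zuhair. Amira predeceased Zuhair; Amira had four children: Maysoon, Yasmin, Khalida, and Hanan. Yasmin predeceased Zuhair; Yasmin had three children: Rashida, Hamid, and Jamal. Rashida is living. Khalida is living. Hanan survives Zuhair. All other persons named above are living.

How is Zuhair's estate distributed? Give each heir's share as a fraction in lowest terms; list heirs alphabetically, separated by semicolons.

There is no surviving spouse, so the entire estate passes to Zuhair's descendants per capita at each generation.
At generation 1 (Widad, Layth, Amira) there are 3 shares of (1)/3 = 1/3 each.
Living: Layth — each takes 1/3.
Deceased: Widad and Amira. Their combined 2/3 is pooled and carried to generation 2.
At generation 2 (Ghada, Samir, Nabil, Maysoon, Yasmin, Khalida, Hanan) there are 7 shares of (2/3)/7 = 2/21 each.
Living: Ghada, Samir, Nabil, Maysoon, Khalida, and Hanan — each takes 2/21.
Deceased: Yasmin. That 2/21 share is carried to generation 3.
At generation 3 (Rashida, Hamid, Jamal) there are 3 shares of (2/21)/3 = 2/63 each.
Living: Rashida, Hamid, and Jamal — each takes 2/63.

Ghada 2/21; Hamid 2/63; Hanan 2/21; Jamal 2/63; Khalida 2/21; Layth 1/3; Maysoon 2/21; Nabil 2/21; Rashida 2/63; Samir 2/21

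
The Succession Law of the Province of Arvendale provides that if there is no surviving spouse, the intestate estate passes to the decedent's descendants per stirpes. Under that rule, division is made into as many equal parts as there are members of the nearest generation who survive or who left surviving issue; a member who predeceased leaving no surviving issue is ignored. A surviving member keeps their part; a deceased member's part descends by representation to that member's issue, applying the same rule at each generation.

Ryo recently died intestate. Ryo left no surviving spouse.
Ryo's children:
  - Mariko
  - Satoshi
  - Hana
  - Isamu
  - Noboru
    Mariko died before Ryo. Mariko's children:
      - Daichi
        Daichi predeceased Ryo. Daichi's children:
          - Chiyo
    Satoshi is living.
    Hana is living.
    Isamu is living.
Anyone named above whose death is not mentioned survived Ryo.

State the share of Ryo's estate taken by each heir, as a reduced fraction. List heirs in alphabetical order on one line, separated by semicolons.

There is no surviving spouse, so the entire estate passes to Ryo's descendants per stirpes.
The estate is divided into 5 equal shares of 1/5 among Mariko, Satoshi, Hana, Isamu, Noboru.
Mariko predeceased; the 1/5 allotted to Mariko's branch passes to Mariko's issue by representation.
Daichi's line is the sole branch at this level, so the full 1/5 passes to Daichi's issue by representation.
Chiyo is the sole taker at this level and receives the full 1/5.
Satoshi is living and takes 1/5.
Hana is living and takes 1/5.
Isamu is living and takes 1/5.
Noboru is living and takes 1/5.

Chiyo 1/5; Hana 1/5; Isamu 1/5; Noboru 1/5; Satoshi 1/5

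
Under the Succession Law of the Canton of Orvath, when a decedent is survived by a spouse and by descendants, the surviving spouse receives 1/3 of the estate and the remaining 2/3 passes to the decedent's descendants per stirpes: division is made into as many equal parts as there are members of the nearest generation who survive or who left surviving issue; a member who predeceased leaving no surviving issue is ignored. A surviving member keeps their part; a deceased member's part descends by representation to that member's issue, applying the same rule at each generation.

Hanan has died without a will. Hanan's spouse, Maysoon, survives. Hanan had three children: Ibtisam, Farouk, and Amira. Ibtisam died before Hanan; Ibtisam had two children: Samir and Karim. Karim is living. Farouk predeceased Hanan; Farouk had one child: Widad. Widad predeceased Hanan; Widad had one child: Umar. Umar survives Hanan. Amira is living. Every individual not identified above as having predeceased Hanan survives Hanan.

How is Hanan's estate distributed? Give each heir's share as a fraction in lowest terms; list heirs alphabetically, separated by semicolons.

Maysoon, as surviving spouse, takes 1/3.
The remaining 2/3 passes to Hanan's descendants per stirpes.
The 2/3 is divided into 3 equal shares of 2/9 among Ibtisam, Farouk, Amira.
Ibtisam predeceased; the 2/9 allotted to Ibtisam's branch passes to Ibtisam's issue by representation.
The 2/9 is divided into 2 equal shares of 1/9 among Samir, Karim.
Samir is living and takes 1/9.
Karim is living and takes 1/9.
Farouk predeceased; the 2/9 allotted to Farouk's branch passes to Farouk's issue by representation.
Widad's line is the sole branch at this level, so the full 2/9 passes to Widad's issue by representation.
Umar is the sole taker at this level and receives the full 2/9.
Amira is living and takes 2/9.

Amira 2/9; Karim 1/9; Maysoon 1/3; Samir 1/9; Umar 2/9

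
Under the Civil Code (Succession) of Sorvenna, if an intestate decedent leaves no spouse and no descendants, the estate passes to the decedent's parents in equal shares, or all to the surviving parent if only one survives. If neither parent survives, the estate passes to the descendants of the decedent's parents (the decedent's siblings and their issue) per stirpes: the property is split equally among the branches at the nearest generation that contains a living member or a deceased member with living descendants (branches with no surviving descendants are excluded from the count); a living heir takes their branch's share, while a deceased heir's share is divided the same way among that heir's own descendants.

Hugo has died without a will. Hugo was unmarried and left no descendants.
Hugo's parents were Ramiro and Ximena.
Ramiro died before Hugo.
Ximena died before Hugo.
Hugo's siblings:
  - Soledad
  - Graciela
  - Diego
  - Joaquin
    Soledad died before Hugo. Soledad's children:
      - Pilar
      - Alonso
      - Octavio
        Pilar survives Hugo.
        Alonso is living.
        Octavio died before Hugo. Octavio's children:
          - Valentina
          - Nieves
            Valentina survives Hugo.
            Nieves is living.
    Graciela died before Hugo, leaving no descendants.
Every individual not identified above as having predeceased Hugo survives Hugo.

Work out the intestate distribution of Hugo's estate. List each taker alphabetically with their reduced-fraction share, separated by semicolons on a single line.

Alonso 1/9; Diego 1/3; Joaquin 1/3; Nieves 1/18; Pilar 1/9; Valentina 1/18

Neither parent survives and there are no descendants, so the estate passes to Hugo's siblings and their issue per stirpes.
Graciela left no surviving issue, so that branch lapses and is disregarded.
The estate is divided into 3 equal shares of 1/3 among Soledad, Diego, Joaquin.
Soledad predeceased; the 1/3 allotted to Soledad's branch passes to Soledad's issue by representation.
The 1/3 is divided into 3 equal shares of 1/9 among Pilar, Alonso, Octavio.
Pilar is living and takes 1/9.
Alonso is living and takes 1/9.
Octavio predeceased; the 1/9 allotted to Octavio's branch passes to Octavio's issue by representation.
The 1/9 is divided into 2 equal shares of 1/18 among Valentina, Nieves.
Valentina is living and takes 1/18.
Nieves is living and takes 1/18.
Diego is living and takes 1/3.
Joaquin is living and takes 1/3.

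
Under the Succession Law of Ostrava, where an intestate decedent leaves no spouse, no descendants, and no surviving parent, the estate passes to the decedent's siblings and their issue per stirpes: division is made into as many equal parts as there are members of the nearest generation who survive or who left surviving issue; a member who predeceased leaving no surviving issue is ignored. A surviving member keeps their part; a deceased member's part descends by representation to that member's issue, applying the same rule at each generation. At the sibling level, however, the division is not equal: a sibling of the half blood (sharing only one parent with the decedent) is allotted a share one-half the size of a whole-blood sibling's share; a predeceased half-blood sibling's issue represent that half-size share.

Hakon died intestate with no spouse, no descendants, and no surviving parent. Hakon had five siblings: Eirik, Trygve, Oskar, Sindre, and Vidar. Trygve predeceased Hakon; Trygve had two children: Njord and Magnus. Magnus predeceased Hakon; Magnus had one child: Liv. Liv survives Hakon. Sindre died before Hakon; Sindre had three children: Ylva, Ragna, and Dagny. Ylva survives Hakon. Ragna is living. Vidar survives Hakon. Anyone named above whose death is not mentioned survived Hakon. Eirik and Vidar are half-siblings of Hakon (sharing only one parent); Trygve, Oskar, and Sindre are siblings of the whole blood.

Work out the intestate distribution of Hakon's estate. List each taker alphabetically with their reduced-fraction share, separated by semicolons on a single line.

No spouse, descendants, or parent survives, so the estate passes to Hakon's siblings per stirpes.
Half-blood siblings count for one-half the weight of whole-blood siblings at the initial division.
Dividing 1 in proportion to weights (total weight 4): Eirik (weight 1/2) → 1/8; Trygve (weight 1) → 1/4; Oskar (weight 1) → 1/4; Sindre (weight 1) → 1/4; Vidar (weight 1/2) → 1/8.
Eirik is living and takes 1/8.
Trygve predeceased; the 1/4 allotted to Trygve's branch passes to Trygve's issue by representation.
The 1/4 is divided into 2 equal shares of 1/8 among Njord, Magnus.
Njord is living and takes 1/8.
Magnus predeceased; the 1/8 allotted to Magnus's branch passes to Magnus's issue by representation.
Liv is the sole taker at this level and receives the full 1/8.
Oskar is living and takes 1/4.
Sindre predeceased; the 1/4 allotted to Sindre's branch passes to Sindre's issue by representation.
The 1/4 is divided into 3 equal shares of 1/12 among Ylva, Ragna, Dagny.
Ylva is living and takes 1/12.
Ragna is living and takes 1/12.
Dagny is living and takes 1/12.
Vidar is living and takes 1/8.

Dagny 1/12; Eirik 1/8; Liv 1/8; Njord 1/8; Oskar 1/4; Ragna 1/12; Vidar 1/8; Ylva 1/12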